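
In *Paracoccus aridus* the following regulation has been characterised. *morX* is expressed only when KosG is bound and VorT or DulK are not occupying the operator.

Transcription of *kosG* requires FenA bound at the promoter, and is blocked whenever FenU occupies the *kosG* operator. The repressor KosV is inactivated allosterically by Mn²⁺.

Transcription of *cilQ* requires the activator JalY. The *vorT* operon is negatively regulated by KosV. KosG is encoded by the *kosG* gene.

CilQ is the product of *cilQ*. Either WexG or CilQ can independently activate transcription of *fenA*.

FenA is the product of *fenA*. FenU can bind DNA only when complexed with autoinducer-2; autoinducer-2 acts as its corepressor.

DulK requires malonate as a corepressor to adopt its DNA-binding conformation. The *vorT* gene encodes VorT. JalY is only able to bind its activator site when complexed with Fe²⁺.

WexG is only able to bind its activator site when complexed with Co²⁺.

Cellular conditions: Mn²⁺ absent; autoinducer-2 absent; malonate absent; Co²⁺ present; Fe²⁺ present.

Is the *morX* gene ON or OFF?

Mn²⁺ is absent, so KosV is active.
With repressor KosV bound, *vorT* is not transcribed.
So VorT is not produced.
Malonate is absent, so DulK is inactive.
Co²⁺ is present, so WexG is active.
Fe²⁺ is present, so JalY is active.
No repressor is bound and JalY is active, so *cilQ* is transcribed.
So CilQ is produced and active.
Activator WexG is present, so *fenA* is transcribed.
So FenA is produced and active.
Autoinducer-2 is absent, so FenU is inactive.
No repressor is bound and FenA is active, so *kosG* is transcribed.
So KosG is produced and active.
No repressor is bound and KosG is active, so *morX* is transcribed.

ON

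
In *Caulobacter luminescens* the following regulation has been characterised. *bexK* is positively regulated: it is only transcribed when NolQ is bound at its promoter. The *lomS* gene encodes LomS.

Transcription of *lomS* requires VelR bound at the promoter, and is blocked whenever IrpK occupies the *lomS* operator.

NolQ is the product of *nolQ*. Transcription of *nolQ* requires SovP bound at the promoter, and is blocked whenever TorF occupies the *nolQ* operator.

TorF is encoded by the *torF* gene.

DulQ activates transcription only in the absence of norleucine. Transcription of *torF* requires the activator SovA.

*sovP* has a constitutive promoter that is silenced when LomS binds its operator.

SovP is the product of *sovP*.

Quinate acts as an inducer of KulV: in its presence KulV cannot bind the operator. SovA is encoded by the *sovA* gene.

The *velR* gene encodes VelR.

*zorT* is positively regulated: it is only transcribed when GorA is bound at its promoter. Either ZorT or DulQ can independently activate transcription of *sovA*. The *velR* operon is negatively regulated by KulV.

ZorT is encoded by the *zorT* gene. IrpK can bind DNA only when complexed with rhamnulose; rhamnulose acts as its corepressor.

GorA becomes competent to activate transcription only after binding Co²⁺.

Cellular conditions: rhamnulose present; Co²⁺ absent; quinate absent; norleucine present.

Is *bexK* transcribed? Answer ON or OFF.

Co²⁺ is absent, so GorA is inactive.
Required activator GorA is absent, so *zorT* is not transcribed.
So ZorT is not produced.
Norleucine is present, so DulQ is inactive.
No activator is available at the *sovA* promoter, so *sovA* is not transcribed.
So SovA is not produced.
Required activator SovA is absent, so *torF* is not transcribed.
So TorF is not produced.
Quinate is absent, so KulV is active.
With repressor KulV bound, *velR* is not transcribed.
So VelR is not produced.
Rhamnulose is present, so IrpK is active.
With repressor IrpK bound, *lomS* is not transcribed.
So LomS is not produced.
With no repressor bound, *sovP* is transcribed.
So SovP is produced and active.
No repressor is bound and SovP is active, so *nolQ* is transcribed.
So NolQ is produced and active.
No repressor is bound and NolQ is active, so *bexK* is transcribed.

ON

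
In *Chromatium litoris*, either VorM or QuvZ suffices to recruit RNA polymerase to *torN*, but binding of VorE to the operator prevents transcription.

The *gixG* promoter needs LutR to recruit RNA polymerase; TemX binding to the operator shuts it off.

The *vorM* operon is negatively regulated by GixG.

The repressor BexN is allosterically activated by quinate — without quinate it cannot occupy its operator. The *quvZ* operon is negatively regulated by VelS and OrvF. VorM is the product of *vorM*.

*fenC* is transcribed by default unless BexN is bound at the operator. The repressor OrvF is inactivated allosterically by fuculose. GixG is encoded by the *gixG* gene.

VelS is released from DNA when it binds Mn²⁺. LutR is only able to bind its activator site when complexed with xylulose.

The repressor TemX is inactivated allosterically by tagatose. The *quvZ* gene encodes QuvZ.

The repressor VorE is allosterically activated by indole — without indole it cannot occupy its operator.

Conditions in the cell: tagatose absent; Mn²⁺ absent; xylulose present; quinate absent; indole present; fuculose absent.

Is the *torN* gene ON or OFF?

OFF

Xylulose is present, so LutR is active.
Tagatose is absent, so TemX is active.
With repressor TemX bound, *gixG* is not transcribed.
So GixG is not produced.
With no repressor bound, *vorM* is transcribed.
So VorM is produced and active.
Indole is present, so VorE is active.
Mn²⁺ is absent, so VelS is active.
Fuculose is absent, so OrvF is active.
With repressor VelS bound, *quvZ* is not transcribed.
So QuvZ is not produced.
With repressor VorE bound, *torN* is not transcribed.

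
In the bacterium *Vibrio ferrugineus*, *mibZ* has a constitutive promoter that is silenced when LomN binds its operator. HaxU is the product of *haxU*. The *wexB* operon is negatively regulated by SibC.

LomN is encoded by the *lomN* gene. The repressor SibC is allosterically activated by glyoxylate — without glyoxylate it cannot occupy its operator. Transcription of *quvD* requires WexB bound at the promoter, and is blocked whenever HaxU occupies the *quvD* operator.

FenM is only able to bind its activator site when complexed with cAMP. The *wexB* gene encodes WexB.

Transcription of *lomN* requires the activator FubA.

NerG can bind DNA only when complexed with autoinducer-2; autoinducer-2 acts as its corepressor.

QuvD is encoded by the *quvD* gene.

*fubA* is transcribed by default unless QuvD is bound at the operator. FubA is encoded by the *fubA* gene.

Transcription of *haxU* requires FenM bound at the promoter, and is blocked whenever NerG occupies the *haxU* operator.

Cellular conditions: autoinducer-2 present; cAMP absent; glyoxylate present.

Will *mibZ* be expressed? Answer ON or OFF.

OFF

Glyoxylate is present, so SibC is active.
With repressor SibC bound, *wexB* is not transcribed.
So WexB is not produced.
Autoinducer-2 is present, so NerG is active.
cAMP is absent, so FenM is inactive.
With repressor NerG bound, *haxU* is not transcribed.
So HaxU is not produced.
Required activator WexB is absent, so *quvD* is not transcribed.
So QuvD is not produced.
With no repressor bound, *fubA* is transcribed.
So FubA is produced and active.
No repressor is bound and FubA is active, so *lomN* is transcribed.
So LomN is produced and active.
With repressor LomN bound, *mibZ* is not transcribed.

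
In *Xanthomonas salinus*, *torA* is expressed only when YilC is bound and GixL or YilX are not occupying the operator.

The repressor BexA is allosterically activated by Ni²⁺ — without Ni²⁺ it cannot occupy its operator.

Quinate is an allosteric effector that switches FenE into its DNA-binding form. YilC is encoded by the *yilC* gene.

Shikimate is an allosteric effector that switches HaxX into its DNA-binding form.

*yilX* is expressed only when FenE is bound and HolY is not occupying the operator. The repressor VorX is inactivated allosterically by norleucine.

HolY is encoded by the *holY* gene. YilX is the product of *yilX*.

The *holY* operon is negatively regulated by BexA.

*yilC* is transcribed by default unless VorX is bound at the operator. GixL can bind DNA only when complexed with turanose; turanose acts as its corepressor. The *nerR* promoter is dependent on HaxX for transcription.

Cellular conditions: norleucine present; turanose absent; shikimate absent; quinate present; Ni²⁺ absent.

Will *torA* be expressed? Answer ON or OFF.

Turanose is absent, so GixL is inactive.
Quinate is present, so FenE is active.
Ni²⁺ is absent, so BexA is inactive.
With no repressor bound, *holY* is transcribed.
So HolY is produced and active.
With repressor HolY bound, *yilX* is not transcribed.
So YilX is not produced.
Norleucine is present, so VorX is inactive.
With no repressor bound, *yilC* is transcribed.
So YilC is produced and active.
No repressor is bound and YilC is active, so *torA* is transcribed.

ON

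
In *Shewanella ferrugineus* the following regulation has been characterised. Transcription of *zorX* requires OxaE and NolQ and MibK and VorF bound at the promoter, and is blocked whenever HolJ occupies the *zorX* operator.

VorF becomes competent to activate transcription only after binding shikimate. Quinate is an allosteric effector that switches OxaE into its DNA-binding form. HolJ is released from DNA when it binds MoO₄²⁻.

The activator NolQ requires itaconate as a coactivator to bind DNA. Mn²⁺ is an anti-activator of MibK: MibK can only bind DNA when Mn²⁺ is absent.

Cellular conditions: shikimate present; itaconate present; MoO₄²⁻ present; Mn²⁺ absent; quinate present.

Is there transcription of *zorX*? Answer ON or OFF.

ON

MoO₄²⁻ is present, so HolJ is inactive.
Quinate is present, so OxaE is active.
Itaconate is present, so NolQ is active.
Mn²⁺ is absent, so MibK is active.
Shikimate is present, so VorF is active.
No repressor is bound and OxaE and NolQ and MibK and VorF are active, so *zorX* is transcribed.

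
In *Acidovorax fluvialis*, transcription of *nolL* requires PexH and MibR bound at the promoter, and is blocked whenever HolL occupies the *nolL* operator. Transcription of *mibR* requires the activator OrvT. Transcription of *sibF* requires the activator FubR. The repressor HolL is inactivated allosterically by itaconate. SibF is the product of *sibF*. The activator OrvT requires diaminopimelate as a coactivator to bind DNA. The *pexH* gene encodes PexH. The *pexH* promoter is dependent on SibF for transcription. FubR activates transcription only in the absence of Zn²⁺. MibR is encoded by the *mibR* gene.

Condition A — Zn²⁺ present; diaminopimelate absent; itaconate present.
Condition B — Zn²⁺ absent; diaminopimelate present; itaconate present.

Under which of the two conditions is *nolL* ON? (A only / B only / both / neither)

B only

Condition A:
Zn²⁺ is present, so FubR is inactive.
Required activator FubR is absent, so *sibF* is not transcribed.
So SibF is not produced.
Required activator SibF is absent, so *pexH* is not transcribed.
So PexH is not produced.
Diaminopimelate is absent, so OrvT is inactive.
Required activator OrvT is absent, so *mibR* is not transcribed.
So MibR is not produced.
Itaconate is present, so HolL is inactive.
Required activator PexH is absent, so *nolL* is not transcribed.
→ *nolL* is OFF in A.
Condition B:
Zn²⁺ is absent, so FubR is active.
No repressor is bound and FubR is active, so *sibF* is transcribed.
So SibF is produced and active.
No repressor is bound and SibF is active, so *pexH* is transcribed.
So PexH is produced and active.
Diaminopimelate is present, so OrvT is active.
No repressor is bound and OrvT is active, so *mibR* is transcribed.
So MibR is produced and active.
Itaconate is present, so HolL is inactive.
No repressor is bound and PexH and MibR are active, so *nolL* is transcribed.
→ *nolL* is ON in B.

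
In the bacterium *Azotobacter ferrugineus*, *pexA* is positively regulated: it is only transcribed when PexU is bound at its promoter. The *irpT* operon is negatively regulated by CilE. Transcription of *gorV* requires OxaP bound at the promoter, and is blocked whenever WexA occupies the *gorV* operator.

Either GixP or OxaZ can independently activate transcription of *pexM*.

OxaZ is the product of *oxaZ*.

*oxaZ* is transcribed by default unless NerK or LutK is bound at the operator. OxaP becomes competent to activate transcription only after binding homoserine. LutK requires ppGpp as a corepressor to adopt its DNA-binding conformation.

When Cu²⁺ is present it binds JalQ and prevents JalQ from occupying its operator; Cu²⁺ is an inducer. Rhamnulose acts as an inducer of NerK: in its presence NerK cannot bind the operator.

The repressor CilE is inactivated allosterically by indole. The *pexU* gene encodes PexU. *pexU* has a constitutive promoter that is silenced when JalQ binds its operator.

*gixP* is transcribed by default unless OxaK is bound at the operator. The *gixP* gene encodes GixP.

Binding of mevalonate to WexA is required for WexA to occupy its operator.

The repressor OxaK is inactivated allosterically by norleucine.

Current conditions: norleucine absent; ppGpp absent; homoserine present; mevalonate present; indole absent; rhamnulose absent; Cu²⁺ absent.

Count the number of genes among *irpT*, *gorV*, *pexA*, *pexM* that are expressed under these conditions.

Indole is absent, so CilE is active.
With repressor CilE bound, *irpT* is not transcribed.
→ *irpT* is OFF.
Mevalonate is present, so WexA is active.
Homoserine is present, so OxaP is active.
With repressor WexA bound, *gorV* is not transcribed.
→ *gorV* is OFF.
Cu²⁺ is absent, so JalQ is active.
With repressor JalQ bound, *pexU* is not transcribed.
So PexU is not produced.
Required activator PexU is absent, so *pexA* is not transcribed.
→ *pexA* is OFF.
Norleucine is absent, so OxaK is active.
With repressor OxaK bound, *gixP* is not transcribed.
So GixP is not produced.
Rhamnulose is absent, so NerK is active.
ppGpp is absent, so LutK is inactive.
With repressor NerK bound, *oxaZ* is not transcribed.
So OxaZ is not produced.
No activator is available at the *pexM* promoter, so *pexM* is not transcribed.
→ *pexM* is OFF.
0 of the 4 genes are transcribed.

0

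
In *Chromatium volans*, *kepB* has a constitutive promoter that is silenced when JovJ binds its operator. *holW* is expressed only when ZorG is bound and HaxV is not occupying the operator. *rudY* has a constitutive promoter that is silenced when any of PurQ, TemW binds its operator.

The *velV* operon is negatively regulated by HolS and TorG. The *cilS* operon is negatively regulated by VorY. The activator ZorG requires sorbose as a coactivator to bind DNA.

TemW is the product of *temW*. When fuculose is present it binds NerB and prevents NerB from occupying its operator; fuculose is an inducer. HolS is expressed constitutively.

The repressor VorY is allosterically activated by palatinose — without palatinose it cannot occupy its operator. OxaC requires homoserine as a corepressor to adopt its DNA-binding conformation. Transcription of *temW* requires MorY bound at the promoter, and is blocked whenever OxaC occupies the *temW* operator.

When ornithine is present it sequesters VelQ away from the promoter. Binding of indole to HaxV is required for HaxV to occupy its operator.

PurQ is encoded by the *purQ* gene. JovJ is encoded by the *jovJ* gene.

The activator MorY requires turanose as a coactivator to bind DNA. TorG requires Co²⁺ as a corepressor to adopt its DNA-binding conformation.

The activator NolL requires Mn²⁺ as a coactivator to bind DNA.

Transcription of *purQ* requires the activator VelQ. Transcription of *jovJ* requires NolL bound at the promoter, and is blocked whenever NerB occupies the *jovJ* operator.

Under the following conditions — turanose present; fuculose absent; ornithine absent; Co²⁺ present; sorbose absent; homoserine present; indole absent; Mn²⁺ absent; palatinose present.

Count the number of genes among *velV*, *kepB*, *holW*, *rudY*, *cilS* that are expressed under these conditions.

1

HolS is produced constitutively and is active.
Co²⁺ is present, so TorG is active.
With repressor HolS bound, *velV* is not transcribed.
→ *velV* is OFF.
Fuculose is absent, so NerB is active.
Mn²⁺ is absent, so NolL is inactive.
With repressor NerB bound, *jovJ* is not transcribed.
So JovJ is not produced.
With no repressor bound, *kepB* is transcribed.
→ *kepB* is ON.
Sorbose is absent, so ZorG is inactive.
Indole is absent, so HaxV is inactive.
Required activator ZorG is absent, so *holW* is not transcribed.
→ *holW* is OFF.
Ornithine is absent, so VelQ is active.
No repressor is bound and VelQ is active, so *purQ* is transcribed.
So PurQ is produced and active.
Turanose is present, so MorY is active.
Homoserine is present, so OxaC is active.
With repressor OxaC bound, *temW* is not transcribed.
So TemW is not produced.
With repressor PurQ bound, *rudY* is not transcribed.
→ *rudY* is OFF.
Palatinose is present, so VorY is active.
With repressor VorY bound, *cilS* is not transcribed.
→ *cilS* is OFF.
1 of the 5 genes is transcribed.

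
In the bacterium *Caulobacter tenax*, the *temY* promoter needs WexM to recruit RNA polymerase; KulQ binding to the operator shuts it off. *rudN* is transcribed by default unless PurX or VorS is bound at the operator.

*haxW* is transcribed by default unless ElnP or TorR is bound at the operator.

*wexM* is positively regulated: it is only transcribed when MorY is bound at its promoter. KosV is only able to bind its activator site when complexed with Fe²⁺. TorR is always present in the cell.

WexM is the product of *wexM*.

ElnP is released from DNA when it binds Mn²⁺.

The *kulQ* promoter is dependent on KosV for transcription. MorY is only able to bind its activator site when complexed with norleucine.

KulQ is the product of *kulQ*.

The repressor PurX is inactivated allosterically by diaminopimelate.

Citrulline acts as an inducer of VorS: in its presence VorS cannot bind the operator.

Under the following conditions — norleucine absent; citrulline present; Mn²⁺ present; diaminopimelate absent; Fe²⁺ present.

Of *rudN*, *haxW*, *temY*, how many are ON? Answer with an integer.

Diaminopimelate is absent, so PurX is active.
Citrulline is present, so VorS is inactive.
With repressor PurX bound, *rudN* is not transcribed.
→ *rudN* is OFF.
Mn²⁺ is present, so ElnP is inactive.
TorR is produced constitutively and is active.
With repressor TorR bound, *haxW* is not transcribed.
→ *haxW* is OFF.
Norleucine is absent, so MorY is inactive.
Required activator MorY is absent, so *wexM* is not transcribed.
So WexM is not produced.
Fe²⁺ is present, so KosV is active.
No repressor is bound and KosV is active, so *kulQ* is transcribed.
So KulQ is produced and active.
With repressor KulQ bound, *temY* is not transcribed.
→ *temY* is OFF.
0 of the 3 genes are transcribed.

0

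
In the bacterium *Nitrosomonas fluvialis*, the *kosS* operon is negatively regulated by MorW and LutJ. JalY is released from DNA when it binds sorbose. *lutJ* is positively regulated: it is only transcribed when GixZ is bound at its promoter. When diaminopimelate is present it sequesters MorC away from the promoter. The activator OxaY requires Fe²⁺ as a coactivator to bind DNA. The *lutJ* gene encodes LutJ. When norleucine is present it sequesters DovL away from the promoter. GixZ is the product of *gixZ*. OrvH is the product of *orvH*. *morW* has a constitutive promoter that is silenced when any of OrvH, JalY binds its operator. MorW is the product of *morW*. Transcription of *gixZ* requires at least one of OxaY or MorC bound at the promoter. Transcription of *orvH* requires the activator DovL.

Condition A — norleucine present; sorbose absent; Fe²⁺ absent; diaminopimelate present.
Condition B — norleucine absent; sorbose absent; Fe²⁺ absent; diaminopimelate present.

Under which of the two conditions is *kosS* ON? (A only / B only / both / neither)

Condition A:
Norleucine is present, so DovL is inactive.
Required activator DovL is absent, so *orvH* is not transcribed.
So OrvH is not produced.
Sorbose is absent, so JalY is active.
With repressor JalY bound, *morW* is not transcribed.
So MorW is not produced.
Fe²⁺ is absent, so OxaY is inactive.
Diaminopimelate is present, so MorC is inactive.
No activator is available at the *gixZ* promoter, so *gixZ* is not transcribed.
So GixZ is not produced.
Required activator GixZ is absent, so *lutJ* is not transcribed.
So LutJ is not produced.
With no repressor bound, *kosS* is transcribed.
→ *kosS* is ON in A.
Condition B:
Norleucine is absent, so DovL is active.
No repressor is bound and DovL is active, so *orvH* is transcribed.
So OrvH is produced and active.
Sorbose is absent, so JalY is active.
With repressor OrvH bound, *morW* is not transcribed.
So MorW is not produced.
Fe²⁺ is absent, so OxaY is inactive.
Diaminopimelate is present, so MorC is inactive.
No activator is available at the *gixZ* promoter, so *gixZ* is not transcribed.
So GixZ is not produced.
Required activator GixZ is absent, so *lutJ* is not transcribed.
So LutJ is not produced.
With no repressor bound, *kosS* is transcribed.
→ *kosS* is ON in B.

both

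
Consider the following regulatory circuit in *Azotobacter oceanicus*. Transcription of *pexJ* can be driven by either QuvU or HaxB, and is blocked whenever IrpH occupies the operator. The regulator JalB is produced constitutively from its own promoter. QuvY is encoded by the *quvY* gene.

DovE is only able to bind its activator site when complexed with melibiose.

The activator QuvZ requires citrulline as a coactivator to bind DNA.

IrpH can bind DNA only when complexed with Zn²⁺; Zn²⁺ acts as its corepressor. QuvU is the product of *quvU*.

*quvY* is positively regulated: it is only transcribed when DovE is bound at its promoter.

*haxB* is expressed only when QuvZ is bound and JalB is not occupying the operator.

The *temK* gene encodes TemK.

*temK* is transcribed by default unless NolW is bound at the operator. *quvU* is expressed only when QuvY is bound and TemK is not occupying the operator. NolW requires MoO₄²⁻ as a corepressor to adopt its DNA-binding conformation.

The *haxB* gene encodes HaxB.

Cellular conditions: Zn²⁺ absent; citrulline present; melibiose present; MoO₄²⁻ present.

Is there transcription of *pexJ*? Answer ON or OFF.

ON

MoO₄²⁻ is present, so NolW is active.
With repressor NolW bound, *temK* is not transcribed.
So TemK is not produced.
Melibiose is present, so DovE is active.
No repressor is bound and DovE is active, so *quvY* is transcribed.
So QuvY is produced and active.
No repressor is bound and QuvY is active, so *quvU* is transcribed.
So QuvU is produced and active.
Zn²⁺ is absent, so IrpH is inactive.
JalB is produced constitutively and is active.
Citrulline is present, so QuvZ is active.
With repressor JalB bound, *haxB* is not transcribed.
So HaxB is not produced.
Activator QuvU is present, so *pexJ* is transcribed.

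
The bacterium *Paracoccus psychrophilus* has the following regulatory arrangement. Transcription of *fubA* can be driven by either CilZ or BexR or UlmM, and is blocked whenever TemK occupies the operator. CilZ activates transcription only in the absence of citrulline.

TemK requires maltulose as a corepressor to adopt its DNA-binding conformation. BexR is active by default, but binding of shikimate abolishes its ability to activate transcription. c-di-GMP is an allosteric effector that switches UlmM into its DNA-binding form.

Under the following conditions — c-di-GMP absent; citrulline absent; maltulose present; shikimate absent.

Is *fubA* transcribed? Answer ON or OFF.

Citrulline is absent, so CilZ is active.
Shikimate is absent, so BexR is active.
Maltulose is present, so TemK is active.
c-di-GMP is absent, so UlmM is inactive.
With repressor TemK bound, *fubA* is not transcribed.

OFF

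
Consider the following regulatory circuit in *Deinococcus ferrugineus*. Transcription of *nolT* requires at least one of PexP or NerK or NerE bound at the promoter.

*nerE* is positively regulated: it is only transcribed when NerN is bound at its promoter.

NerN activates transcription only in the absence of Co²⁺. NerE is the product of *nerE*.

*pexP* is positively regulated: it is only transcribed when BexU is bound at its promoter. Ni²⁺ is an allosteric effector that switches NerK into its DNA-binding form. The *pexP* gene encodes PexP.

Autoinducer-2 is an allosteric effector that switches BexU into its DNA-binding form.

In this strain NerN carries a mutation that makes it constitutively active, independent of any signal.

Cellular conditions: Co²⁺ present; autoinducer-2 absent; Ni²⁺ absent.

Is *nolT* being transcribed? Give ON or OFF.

Autoinducer-2 is absent, so BexU is inactive.
Required activator BexU is absent, so *pexP* is not transcribed.
So PexP is not produced.
Ni²⁺ is absent, so NerK is inactive.
NerN is constitutively active in this strain.
No repressor is bound and NerN is active, so *nerE* is transcribed.
So NerE is produced and active.
Activator NerE is present, so *nolT* is transcribed.

ON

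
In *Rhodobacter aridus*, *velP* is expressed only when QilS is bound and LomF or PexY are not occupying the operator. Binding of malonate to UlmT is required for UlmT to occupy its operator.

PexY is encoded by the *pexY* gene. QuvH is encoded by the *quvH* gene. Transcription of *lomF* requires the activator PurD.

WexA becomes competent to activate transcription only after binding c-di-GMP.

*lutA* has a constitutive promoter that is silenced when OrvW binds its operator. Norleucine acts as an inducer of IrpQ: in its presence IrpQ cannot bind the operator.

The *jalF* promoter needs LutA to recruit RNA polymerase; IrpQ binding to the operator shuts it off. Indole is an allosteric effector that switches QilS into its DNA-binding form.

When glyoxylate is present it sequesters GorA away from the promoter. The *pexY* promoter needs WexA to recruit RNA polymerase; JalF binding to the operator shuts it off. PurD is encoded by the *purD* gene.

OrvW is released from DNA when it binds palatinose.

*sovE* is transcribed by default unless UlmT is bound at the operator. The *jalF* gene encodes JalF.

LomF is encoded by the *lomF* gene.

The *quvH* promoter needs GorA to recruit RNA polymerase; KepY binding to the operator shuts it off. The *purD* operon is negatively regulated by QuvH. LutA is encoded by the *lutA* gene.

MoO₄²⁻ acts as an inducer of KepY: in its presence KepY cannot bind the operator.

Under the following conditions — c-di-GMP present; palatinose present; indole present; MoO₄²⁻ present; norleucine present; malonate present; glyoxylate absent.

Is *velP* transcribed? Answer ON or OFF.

ON

Indole is present, so QilS is active.
Glyoxylate is absent, so GorA is active.
MoO₄²⁻ is present, so KepY is inactive.
No repressor is bound and GorA is active, so *quvH* is transcribed.
So QuvH is produced and active.
With repressor QuvH bound, *purD* is not transcribed.
So PurD is not produced.
Required activator PurD is absent, so *lomF* is not transcribed.
So LomF is not produced.
c-di-GMP is present, so WexA is active.
Palatinose is present, so OrvW is inactive.
With no repressor bound, *lutA* is transcribed.
So LutA is produced and active.
Norleucine is present, so IrpQ is inactive.
No repressor is bound and LutA is active, so *jalF* is transcribed.
So JalF is produced and active.
With repressor JalF bound, *pexY* is not transcribed.
So PexY is not produced.
No repressor is bound and QilS is active, so *velP* is transcribed.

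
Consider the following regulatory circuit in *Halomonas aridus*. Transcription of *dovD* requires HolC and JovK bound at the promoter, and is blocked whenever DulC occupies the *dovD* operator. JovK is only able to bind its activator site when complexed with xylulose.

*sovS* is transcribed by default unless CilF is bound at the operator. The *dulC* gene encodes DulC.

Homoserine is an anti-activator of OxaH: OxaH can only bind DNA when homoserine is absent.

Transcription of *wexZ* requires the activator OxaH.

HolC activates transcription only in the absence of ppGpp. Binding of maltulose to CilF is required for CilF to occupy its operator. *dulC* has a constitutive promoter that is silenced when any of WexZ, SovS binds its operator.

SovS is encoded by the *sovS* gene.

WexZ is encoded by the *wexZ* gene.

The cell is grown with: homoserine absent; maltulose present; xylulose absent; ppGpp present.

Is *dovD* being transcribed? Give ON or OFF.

OFF

Homoserine is absent, so OxaH is active.
No repressor is bound and OxaH is active, so *wexZ* is transcribed.
So WexZ is produced and active.
Maltulose is present, so CilF is active.
With repressor CilF bound, *sovS* is not transcribed.
So SovS is not produced.
With repressor WexZ bound, *dulC* is not transcribed.
So DulC is not produced.
ppGpp is present, so HolC is inactive.
Xylulose is absent, so JovK is inactive.
Required activator HolC is absent, so *dovD* is not transcribed.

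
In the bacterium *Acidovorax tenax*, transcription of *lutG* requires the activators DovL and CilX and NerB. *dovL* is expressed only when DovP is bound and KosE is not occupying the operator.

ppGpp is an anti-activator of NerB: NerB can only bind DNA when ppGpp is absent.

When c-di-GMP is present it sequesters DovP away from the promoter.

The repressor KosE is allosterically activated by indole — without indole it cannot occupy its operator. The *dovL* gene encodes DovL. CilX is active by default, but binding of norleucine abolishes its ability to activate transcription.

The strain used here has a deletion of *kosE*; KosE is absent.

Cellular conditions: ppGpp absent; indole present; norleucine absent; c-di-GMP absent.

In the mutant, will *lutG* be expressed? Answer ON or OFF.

ON

KosE is non-functional in this strain, so it has no effect.
c-di-GMP is absent, so DovP is active.
No repressor is bound and DovP is active, so *dovL* is transcribed.
So DovL is produced and active.
Norleucine is absent, so CilX is active.
ppGpp is absent, so NerB is active.
No repressor is bound and DovL and CilX and NerB are active, so *lutG* is transcribed.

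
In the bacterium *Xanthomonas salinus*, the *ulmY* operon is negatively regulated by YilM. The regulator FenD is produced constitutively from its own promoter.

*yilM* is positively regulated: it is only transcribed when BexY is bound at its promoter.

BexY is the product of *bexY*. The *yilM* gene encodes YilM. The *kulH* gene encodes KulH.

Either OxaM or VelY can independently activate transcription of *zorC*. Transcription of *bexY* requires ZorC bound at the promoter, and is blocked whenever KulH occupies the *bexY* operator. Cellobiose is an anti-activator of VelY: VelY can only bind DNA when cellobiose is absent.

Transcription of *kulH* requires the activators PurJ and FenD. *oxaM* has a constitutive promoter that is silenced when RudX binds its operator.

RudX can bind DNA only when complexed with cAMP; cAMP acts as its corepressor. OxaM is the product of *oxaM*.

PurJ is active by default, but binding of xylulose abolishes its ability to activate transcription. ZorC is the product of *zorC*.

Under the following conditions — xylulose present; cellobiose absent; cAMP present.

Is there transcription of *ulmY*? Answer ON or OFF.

OFF

cAMP is present, so RudX is active.
With repressor RudX bound, *oxaM* is not transcribed.
So OxaM is not produced.
Cellobiose is absent, so VelY is active.
Activator VelY is present, so *zorC* is transcribed.
So ZorC is produced and active.
Xylulose is present, so PurJ is inactive.
FenD is produced constitutively and is active.
Required activator PurJ is absent, so *kulH* is not transcribed.
So KulH is not produced.
No repressor is bound and ZorC is active, so *bexY* is transcribed.
So BexY is produced and active.
No repressor is bound and BexY is active, so *yilM* is transcribed.
So YilM is produced and active.
With repressor YilM bound, *ulmY* is not transcribed.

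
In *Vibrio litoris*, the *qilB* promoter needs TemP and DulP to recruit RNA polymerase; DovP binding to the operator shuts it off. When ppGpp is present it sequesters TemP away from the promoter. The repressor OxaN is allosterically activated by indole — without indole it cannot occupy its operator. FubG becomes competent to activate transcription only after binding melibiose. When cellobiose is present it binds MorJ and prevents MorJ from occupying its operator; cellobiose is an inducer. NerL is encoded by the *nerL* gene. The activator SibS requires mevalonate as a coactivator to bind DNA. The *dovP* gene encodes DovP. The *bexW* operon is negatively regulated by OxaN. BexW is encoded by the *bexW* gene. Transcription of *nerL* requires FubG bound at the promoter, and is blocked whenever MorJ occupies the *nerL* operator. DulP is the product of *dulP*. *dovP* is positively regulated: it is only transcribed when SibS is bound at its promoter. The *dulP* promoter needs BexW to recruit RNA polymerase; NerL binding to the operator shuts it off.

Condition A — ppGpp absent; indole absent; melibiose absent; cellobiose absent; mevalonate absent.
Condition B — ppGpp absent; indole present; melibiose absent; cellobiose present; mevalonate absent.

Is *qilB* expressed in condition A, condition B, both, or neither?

A only

Condition A:
ppGpp is absent, so TemP is active.
Indole is absent, so OxaN is inactive.
With no repressor bound, *bexW* is transcribed.
So BexW is produced and active.
Melibiose is absent, so FubG is inactive.
Cellobiose is absent, so MorJ is active.
With repressor MorJ bound, *nerL* is not transcribed.
So NerL is not produced.
No repressor is bound and BexW is active, so *dulP* is transcribed.
So DulP is produced and active.
Mevalonate is absent, so SibS is inactive.
Required activator SibS is absent, so *dovP* is not transcribed.
So DovP is not produced.
No repressor is bound and TemP and DulP are active, so *qilB* is transcribed.
→ *qilB* is ON in A.
Condition B:
ppGpp is absent, so TemP is active.
Indole is present, so OxaN is active.
With repressor OxaN bound, *bexW* is not transcribed.
So BexW is not produced.
Melibiose is absent, so FubG is inactive.
Cellobiose is present, so MorJ is inactive.
Required activator FubG is absent, so *nerL* is not transcribed.
So NerL is not produced.
Required activator BexW is absent, so *dulP* is not transcribed.
So DulP is not produced.
Mevalonate is absent, so SibS is inactive.
Required activator SibS is absent, so *dovP* is not transcribed.
So DovP is not produced.
Required activator DulP is absent, so *qilB* is not transcribed.
→ *qilB* is OFF in B.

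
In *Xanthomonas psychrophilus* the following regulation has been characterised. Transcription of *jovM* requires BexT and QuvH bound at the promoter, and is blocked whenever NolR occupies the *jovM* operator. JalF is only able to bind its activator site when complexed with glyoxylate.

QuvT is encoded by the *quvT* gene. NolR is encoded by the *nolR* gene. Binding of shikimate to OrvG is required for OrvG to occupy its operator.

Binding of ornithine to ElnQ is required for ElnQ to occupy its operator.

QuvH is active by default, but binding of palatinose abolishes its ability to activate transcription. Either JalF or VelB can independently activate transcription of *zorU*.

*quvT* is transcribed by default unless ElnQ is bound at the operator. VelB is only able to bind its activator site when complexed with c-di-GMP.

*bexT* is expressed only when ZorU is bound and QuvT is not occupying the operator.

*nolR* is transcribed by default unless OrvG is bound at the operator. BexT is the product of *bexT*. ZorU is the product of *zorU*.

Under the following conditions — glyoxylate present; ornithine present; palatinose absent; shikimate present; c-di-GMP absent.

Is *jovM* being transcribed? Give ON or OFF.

Shikimate is present, so OrvG is active.
With repressor OrvG bound, *nolR* is not transcribed.
So NolR is not produced.
Glyoxylate is present, so JalF is active.
c-di-GMP is absent, so VelB is inactive.
Activator JalF is present, so *zorU* is transcribed.
So ZorU is produced and active.
Ornithine is present, so ElnQ is active.
With repressor ElnQ bound, *quvT* is not transcribed.
So QuvT is not produced.
No repressor is bound and ZorU is active, so *bexT* is transcribed.
So BexT is produced and active.
Palatinose is absent, so QuvH is active.
No repressor is bound and BexT and QuvH are active, so *jovM* is transcribed.

ON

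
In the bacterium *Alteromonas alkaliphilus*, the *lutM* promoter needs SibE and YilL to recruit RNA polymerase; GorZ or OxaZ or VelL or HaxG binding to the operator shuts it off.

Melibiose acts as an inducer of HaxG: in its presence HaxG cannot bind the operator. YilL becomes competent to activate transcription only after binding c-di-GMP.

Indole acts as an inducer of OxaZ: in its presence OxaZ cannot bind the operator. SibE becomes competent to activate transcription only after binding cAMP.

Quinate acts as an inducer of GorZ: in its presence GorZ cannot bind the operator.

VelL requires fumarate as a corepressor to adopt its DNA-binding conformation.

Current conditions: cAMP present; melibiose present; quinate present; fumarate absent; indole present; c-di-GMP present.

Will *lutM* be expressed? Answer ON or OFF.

Quinate is present, so GorZ is inactive.
Indole is present, so OxaZ is inactive.
Fumarate is absent, so VelL is inactive.
cAMP is present, so SibE is active.
c-di-GMP is present, so YilL is active.
Melibiose is present, so HaxG is inactive.
No repressor is bound and SibE and YilL are active, so *lutM* is transcribed.

ON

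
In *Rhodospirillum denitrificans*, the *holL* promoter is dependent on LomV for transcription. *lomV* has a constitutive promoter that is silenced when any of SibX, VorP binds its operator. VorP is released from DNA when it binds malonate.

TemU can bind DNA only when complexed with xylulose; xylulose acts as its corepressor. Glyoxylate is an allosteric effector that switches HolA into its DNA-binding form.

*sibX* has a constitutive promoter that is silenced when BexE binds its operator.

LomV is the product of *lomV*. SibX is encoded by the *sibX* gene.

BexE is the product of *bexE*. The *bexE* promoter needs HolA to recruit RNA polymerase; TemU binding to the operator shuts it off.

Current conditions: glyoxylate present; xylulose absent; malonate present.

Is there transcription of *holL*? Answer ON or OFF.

ON

Xylulose is absent, so TemU is inactive.
Glyoxylate is present, so HolA is active.
No repressor is bound and HolA is active, so *bexE* is transcribed.
So BexE is produced and active.
With repressor BexE bound, *sibX* is not transcribed.
So SibX is not produced.
Malonate is present, so VorP is inactive.
With no repressor bound, *lomV* is transcribed.
So LomV is produced and active.
No repressor is bound and LomV is active, so *holL* is transcribed.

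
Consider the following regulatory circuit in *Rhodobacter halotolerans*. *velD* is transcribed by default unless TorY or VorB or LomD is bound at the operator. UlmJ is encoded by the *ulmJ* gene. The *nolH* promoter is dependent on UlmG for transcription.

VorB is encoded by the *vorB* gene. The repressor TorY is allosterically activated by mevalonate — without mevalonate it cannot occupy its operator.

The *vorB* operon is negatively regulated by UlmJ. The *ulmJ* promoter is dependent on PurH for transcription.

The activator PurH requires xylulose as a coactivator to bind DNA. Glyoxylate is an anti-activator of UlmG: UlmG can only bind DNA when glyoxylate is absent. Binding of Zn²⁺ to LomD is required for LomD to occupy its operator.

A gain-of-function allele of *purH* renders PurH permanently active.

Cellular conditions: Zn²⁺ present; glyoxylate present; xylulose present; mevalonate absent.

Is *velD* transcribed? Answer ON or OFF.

Mevalonate is absent, so TorY is inactive.
PurH is constitutively active in this strain.
No repressor is bound and PurH is active, so *ulmJ* is transcribed.
So UlmJ is produced and active.
With repressor UlmJ bound, *vorB* is not transcribed.
So VorB is not produced.
Zn²⁺ is present, so LomD is active.
With repressor LomD bound, *velD* is not transcribed.

OFF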